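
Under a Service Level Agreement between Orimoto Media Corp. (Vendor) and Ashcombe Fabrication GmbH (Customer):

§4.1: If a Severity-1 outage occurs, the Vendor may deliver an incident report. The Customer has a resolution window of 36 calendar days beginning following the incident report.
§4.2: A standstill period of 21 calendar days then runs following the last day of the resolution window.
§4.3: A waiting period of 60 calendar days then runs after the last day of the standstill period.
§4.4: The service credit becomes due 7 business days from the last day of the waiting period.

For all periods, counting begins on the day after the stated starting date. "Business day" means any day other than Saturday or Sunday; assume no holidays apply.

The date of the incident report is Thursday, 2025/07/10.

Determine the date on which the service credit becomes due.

The last day of the resolution window: 36 calendar days after 2025/07/10 is 2025/08/15.
The last day of the standstill period: 21 calendar days after 2025/08/15 is 2025/09/05.
Adding 60 calendar days to 2025/09/05 gives 2025/11/04, which is the last day of the waiting period.
The date on which the service credit becomes due: counting 7 business days from Tuesday, 2025/11/04 (Nov 5, Nov 6, Nov 7, Nov 10, Nov 11, Nov 12, Nov 13, skipping weekends) reaches Thursday, 2025/11/13.

2025/11/13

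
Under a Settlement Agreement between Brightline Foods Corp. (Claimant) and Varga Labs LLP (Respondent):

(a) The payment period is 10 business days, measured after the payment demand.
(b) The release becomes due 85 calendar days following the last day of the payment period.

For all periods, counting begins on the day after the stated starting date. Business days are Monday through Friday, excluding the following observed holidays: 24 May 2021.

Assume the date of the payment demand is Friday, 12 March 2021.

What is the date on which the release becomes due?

The last day of the payment period: 10 business days after Friday, 12 March 2021, skipping weekends — Mar 15, Mar 16, Mar 17, Mar 18, Mar 19, Mar 22, Mar 23, Mar 24, Mar 25, Mar 26 — lands on Friday, 26 March 2021.
The date on which the release becomes due: 26 March 2021 + 85 days = 19 June 2021.

19 June 2021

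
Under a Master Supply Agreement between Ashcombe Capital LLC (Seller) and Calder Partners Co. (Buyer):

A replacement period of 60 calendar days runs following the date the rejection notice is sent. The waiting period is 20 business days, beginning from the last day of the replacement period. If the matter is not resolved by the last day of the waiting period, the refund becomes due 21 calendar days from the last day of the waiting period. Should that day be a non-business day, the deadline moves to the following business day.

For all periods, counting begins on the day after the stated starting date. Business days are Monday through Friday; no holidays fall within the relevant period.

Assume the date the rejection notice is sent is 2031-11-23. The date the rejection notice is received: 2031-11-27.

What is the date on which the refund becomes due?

The last day of the replacement period: 60 calendar days after 2031-11-23 is 2032-01-22.
The last day of the waiting period: 20 business days after Thursday, 2032-01-22, skipping weekends — Jan 23, Jan 26, Jan 27, Jan 28, …, Feb 17, Feb 18, Feb 19 — lands on Thursday, 2032-02-19.
Adding 21 calendar days to 2032-02-19 gives 2032-03-11, which is the date on which the refund becomes due. 2032-03-11 is a Thursday, so no roll-forward applies.

2032-03-11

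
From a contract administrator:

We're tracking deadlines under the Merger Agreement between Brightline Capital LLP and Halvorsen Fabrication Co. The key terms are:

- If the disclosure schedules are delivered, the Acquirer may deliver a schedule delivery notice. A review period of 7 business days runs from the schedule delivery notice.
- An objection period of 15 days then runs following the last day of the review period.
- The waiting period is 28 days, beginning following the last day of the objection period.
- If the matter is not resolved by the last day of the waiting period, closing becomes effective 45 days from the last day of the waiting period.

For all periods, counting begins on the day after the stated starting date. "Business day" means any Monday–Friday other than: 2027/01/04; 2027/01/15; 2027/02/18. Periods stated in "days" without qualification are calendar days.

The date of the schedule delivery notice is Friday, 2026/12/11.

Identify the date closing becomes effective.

From Friday, 2026/12/11, 7 business days (Dec 14, Dec 15, Dec 16, Dec 17, Dec 18, Dec 21, Dec 22, skipping weekends) brings us to Tuesday, 2026/12/22, which is the last day of the review period.
The last day of the objection period: 15 calendar days after 2026/12/22 is 2027/01/06.
Adding 28 calendar days to 2027/01/06 gives 2027/02/03, which is the last day of the waiting period.
Adding 45 calendar days to 2027/02/03 gives 2027/03/20, which is the date closing becomes effective.

2027/03/20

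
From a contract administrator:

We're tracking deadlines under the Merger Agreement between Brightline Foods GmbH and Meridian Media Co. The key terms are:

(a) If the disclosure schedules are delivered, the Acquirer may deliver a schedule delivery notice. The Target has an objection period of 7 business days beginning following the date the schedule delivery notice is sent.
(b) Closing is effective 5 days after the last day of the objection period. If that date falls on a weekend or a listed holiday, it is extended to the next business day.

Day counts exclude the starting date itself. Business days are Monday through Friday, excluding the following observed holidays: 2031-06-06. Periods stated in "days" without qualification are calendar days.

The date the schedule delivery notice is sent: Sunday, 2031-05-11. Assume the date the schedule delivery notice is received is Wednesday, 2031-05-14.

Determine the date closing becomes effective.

2031-05-26

The last day of the objection period: counting 7 business days from Sunday, 2031-05-11 (May 12, May 13, May 14, May 15, May 16, May 19, May 20, skipping weekends) reaches Tuesday, 2031-05-20.
Adding 5 calendar days to 2031-05-20 gives 2031-05-25, which is the date closing becomes effective. That falls on a Sunday, so it rolls to the next business day, Monday, 2031-05-26.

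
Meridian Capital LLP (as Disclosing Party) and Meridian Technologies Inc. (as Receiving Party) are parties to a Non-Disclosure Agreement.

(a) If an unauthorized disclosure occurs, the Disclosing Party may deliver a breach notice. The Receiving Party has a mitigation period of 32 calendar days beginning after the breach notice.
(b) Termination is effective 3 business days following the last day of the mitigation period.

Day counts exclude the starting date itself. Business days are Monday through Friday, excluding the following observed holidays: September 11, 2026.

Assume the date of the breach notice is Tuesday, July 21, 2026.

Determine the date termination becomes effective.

August 26, 2026

Adding 32 calendar days to July 21, 2026 gives August 22, 2026, which is the last day of the mitigation period.
From Saturday, August 22, 2026, 3 business days (Aug 24, Aug 25, Aug 26, skipping weekends) brings us to Wednesday, August 26, 2026, which is the date termination becomes effective.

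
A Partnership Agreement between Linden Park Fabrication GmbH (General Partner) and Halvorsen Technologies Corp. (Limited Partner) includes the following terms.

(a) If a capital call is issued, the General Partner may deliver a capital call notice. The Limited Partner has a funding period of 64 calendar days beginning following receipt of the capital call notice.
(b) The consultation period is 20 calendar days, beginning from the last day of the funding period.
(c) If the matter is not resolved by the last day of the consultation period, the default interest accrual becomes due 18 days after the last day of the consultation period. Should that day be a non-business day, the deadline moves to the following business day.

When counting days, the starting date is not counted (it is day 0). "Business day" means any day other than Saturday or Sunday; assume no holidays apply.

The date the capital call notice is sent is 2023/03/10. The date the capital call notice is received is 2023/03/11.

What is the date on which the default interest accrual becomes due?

2023/06/21

Adding 64 calendar days to 2023/03/11 gives 2023/05/14, which is the last day of the funding period.
The last day of the consultation period: 20 calendar days after 2023/05/14 is 2023/06/03.
Adding 18 calendar days to 2023/06/03 gives 2023/06/21, which is the date on which the default interest accrual becomes due. 2023/06/21 is a Wednesday, so no roll-forward applies.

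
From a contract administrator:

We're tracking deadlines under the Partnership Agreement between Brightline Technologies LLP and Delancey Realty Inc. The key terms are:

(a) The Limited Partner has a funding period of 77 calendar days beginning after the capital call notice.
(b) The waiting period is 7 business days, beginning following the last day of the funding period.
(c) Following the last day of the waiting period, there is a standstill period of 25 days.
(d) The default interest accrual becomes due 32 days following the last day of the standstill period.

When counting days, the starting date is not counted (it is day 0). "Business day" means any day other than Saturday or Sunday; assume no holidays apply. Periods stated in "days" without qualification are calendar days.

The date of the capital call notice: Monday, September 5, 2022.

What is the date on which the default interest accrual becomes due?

January 26, 2023

Adding 77 calendar days to September 5, 2022 gives November 21, 2022, which is the last day of the funding period.
The last day of the waiting period: 7 business days after Monday, November 21, 2022, skipping weekends — Nov 22, Nov 23, Nov 24, Nov 25, Nov 28, Nov 29, Nov 30 — lands on Wednesday, November 30, 2022.
The last day of the standstill period: November 30, 2022 + 25 days = December 25, 2022.
Adding 32 calendar days to December 25, 2022 gives January 26, 2023, which is the date on which the default interest accrual becomes due.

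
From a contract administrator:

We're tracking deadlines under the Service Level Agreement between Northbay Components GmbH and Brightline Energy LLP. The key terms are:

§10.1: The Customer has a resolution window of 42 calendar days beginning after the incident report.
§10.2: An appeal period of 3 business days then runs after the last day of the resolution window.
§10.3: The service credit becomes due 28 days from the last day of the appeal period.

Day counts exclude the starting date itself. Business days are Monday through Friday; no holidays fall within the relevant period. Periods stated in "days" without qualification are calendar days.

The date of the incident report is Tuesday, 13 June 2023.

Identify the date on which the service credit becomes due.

25 August 2023

Adding 42 calendar days to 13 June 2023 gives 25 July 2023, which is the last day of the resolution window.
The last day of the appeal period: 3 business days after Tuesday, 25 July 2023, skipping weekends — Jul 26, Jul 27, Jul 28 — lands on Friday, 28 July 2023.
Adding 28 calendar days to 28 July 2023 gives 25 August 2023, which is the date on which the service credit becomes due.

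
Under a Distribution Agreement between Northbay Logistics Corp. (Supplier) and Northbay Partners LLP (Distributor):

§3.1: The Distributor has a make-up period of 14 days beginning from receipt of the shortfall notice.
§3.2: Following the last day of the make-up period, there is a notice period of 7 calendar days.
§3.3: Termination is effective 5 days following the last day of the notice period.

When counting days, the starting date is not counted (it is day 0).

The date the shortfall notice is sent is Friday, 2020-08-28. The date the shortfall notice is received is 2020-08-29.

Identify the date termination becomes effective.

2020-09-24

The last day of the make-up period: 2020-08-29 + 14 days = 2020-09-12.
The last day of the notice period: 7 calendar days after 2020-09-12 is 2020-09-19.
The date termination becomes effective: 5 calendar days after 2020-09-19 is 2020-09-24.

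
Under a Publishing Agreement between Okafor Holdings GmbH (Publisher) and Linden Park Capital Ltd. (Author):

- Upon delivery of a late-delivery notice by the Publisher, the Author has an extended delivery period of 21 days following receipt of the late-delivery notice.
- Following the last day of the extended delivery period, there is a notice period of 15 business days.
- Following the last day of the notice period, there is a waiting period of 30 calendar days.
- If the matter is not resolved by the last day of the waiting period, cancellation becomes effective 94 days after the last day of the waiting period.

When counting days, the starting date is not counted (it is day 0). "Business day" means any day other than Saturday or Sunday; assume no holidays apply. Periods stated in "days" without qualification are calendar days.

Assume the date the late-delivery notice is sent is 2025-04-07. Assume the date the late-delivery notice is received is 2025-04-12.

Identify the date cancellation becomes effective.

The last day of the extended delivery period: 2025-04-12 + 21 days = 2025-05-03.
The last day of the notice period: counting 15 business days from Saturday, 2025-05-03 (May 5, May 6, May 7, May 8, …, May 21, May 22, May 23, skipping weekends) reaches Friday, 2025-05-23.
Adding 30 calendar days to 2025-05-23 gives 2025-06-22, which is the last day of the waiting period.
The date cancellation becomes effective: 94 calendar days after 2025-06-22 is 2025-09-24.

2025-09-24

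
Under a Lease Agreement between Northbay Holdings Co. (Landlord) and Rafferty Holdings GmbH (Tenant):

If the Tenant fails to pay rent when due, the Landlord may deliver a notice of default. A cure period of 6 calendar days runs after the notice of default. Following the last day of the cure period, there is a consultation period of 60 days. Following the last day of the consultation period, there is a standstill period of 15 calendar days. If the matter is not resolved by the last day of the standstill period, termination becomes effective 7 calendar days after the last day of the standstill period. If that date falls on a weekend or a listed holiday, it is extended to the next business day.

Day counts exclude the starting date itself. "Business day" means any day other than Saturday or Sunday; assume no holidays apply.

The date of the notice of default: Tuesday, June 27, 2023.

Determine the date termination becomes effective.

September 25, 2023

The last day of the cure period: June 27, 2023 + 6 days = July 3, 2023.
The last day of the consultation period: July 3, 2023 + 60 days = September 1, 2023.
Adding 15 calendar days to September 1, 2023 gives September 16, 2023, which is the last day of the standstill period.
The date termination becomes effective: 7 calendar days after September 16, 2023 is September 23, 2023. That falls on a Saturday, so it rolls to the next business day, Monday, September 25, 2023.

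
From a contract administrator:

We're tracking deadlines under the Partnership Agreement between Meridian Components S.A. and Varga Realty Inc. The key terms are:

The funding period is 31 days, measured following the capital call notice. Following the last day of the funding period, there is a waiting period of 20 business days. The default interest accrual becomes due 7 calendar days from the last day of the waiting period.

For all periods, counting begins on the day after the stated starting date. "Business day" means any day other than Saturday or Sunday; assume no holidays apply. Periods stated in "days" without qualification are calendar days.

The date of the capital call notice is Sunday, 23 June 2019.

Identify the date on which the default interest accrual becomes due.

28 August 2019

The last day of the funding period: 31 calendar days after 23 June 2019 is 24 July 2019.
From Wednesday, 24 July 2019, 20 business days (Jul 25, Jul 26, Jul 29, Jul 30, …, Aug 19, Aug 20, Aug 21, skipping weekends) brings us to Wednesday, 21 August 2019, which is the last day of the waiting period.
The date on which the default interest accrual becomes due: 21 August 2019 + 7 days = 28 August 2019.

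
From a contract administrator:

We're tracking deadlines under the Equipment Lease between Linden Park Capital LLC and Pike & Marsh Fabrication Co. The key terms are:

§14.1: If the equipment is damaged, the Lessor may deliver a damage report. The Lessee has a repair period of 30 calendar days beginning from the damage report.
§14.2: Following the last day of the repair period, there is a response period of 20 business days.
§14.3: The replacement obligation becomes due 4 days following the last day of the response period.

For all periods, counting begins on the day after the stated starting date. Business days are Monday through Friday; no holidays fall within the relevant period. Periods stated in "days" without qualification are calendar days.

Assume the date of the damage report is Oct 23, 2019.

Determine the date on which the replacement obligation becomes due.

Dec 24, 2019

The last day of the repair period: Oct 23, 2019 + 30 days = Nov 22, 2019.
From Friday, Nov 22, 2019, 20 business days (Nov 25, Nov 26, Nov 27, Nov 28, …, Dec 18, Dec 19, Dec 20, skipping weekends) brings us to Friday, Dec 20, 2019, which is the last day of the response period.
Adding 4 calendar days to Dec 20, 2019 gives Dec 24, 2019, which is the date on which the replacement obligation becomes due.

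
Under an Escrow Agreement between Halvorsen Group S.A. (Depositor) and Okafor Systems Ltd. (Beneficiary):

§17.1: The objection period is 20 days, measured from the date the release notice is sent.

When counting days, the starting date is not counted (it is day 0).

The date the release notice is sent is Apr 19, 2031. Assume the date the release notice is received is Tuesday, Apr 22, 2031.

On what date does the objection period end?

The last day of the objection period: 20 calendar days after Apr 19, 2031 is May 9, 2031.

May 9, 2031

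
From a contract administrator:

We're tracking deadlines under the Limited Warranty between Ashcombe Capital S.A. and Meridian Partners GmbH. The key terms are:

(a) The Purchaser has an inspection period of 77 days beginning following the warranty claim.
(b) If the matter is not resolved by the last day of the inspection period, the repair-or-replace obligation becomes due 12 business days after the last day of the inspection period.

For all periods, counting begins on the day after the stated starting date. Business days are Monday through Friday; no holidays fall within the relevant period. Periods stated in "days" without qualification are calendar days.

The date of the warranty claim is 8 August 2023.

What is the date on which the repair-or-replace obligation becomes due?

9 November 2023

The last day of the inspection period: 8 August 2023 + 77 days = 24 October 2023.
From Tuesday, 24 October 2023, 12 business days (Oct 25, Oct 26, Oct 27, Oct 30, …, Nov 7, Nov 8, Nov 9, skipping weekends) brings us to Thursday, 9 November 2023, which is the date on which the repair-or-replace obligation becomes due.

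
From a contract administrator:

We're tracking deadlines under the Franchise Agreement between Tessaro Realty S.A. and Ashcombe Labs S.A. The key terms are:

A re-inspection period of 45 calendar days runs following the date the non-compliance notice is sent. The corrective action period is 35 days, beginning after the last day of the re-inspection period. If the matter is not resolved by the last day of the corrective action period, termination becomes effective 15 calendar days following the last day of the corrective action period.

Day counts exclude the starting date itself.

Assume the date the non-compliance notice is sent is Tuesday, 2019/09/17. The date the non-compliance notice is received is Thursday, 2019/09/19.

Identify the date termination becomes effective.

2019/12/21

The last day of the re-inspection period: 2019/09/17 + 45 days = 2019/11/01.
The last day of the corrective action period: 35 calendar days after 2019/11/01 is 2019/12/06.
The date termination becomes effective: 15 calendar days after 2019/12/06 is 2019/12/21.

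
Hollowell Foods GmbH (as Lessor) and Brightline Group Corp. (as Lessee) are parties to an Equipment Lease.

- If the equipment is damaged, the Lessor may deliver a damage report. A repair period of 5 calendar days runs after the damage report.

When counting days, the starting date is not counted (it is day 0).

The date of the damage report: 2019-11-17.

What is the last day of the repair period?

2019-11-22

The last day of the repair period: 2019-11-17 + 5 days = 2019-11-22.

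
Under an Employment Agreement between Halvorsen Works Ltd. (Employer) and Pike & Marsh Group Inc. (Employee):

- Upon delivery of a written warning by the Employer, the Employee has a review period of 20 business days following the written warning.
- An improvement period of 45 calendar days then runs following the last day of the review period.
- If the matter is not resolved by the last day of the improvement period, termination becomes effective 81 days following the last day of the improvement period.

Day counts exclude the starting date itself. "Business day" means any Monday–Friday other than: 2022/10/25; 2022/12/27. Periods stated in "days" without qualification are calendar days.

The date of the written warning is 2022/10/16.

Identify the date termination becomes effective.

2023/03/20

The last day of the review period: 20 business days after Sunday, 2022/10/16, skipping weekends and the listed holiday on Oct 25 — Oct 17, Oct 18, Oct 19, Oct 20, …, Nov 10, Nov 11, Nov 14 — lands on Monday, 2022/11/14.
The last day of the improvement period: 2022/11/14 + 45 days = 2022/12/29.
The date termination becomes effective: 81 calendar days after 2022/12/29 is 2023/03/20.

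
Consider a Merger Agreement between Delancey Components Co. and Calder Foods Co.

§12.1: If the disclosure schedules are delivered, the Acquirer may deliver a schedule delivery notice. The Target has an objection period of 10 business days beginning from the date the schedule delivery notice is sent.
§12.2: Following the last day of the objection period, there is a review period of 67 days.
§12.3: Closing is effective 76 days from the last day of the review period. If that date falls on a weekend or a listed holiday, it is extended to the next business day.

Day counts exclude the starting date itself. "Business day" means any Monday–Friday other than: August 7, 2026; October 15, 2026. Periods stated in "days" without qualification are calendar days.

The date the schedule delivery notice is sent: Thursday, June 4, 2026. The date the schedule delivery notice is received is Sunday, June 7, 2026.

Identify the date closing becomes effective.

November 9, 2026

The last day of the objection period: counting 10 business days from Thursday, June 4, 2026 (Jun 5, Jun 8, Jun 9, Jun 10, Jun 11, Jun 12, Jun 15, Jun 16, Jun 17, Jun 18, skipping weekends) reaches Thursday, June 18, 2026.
The last day of the review period: 67 calendar days after June 18, 2026 is August 24, 2026.
The date closing becomes effective: 76 calendar days after August 24, 2026 is November 8, 2026. That falls on a Sunday, so it rolls to the next business day, Monday, November 9, 2026.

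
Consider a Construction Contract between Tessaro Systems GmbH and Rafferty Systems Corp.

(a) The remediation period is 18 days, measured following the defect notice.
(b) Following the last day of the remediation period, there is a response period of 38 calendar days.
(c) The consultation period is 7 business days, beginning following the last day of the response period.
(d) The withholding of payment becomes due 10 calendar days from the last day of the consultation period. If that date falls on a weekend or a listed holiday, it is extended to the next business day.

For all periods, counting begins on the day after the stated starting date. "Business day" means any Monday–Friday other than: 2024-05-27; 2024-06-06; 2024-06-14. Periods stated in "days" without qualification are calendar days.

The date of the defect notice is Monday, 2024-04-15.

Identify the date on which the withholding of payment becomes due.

The last day of the remediation period: 2024-04-15 + 18 days = 2024-05-03.
Adding 38 calendar days to 2024-05-03 gives 2024-06-10, which is the last day of the response period.
The last day of the consultation period: counting 7 business days from Monday, 2024-06-10 (Jun 11, Jun 12, Jun 13, Jun 17, Jun 18, Jun 19, Jun 20, skipping weekends and the listed holiday on Jun 14) reaches Thursday, 2024-06-20.
Adding 10 calendar days to 2024-06-20 gives 2024-06-30, which is the date on which the withholding of payment becomes due. That falls on a Sunday, so it rolls to the next business day, Monday, 2024-07-01.

2024-07-01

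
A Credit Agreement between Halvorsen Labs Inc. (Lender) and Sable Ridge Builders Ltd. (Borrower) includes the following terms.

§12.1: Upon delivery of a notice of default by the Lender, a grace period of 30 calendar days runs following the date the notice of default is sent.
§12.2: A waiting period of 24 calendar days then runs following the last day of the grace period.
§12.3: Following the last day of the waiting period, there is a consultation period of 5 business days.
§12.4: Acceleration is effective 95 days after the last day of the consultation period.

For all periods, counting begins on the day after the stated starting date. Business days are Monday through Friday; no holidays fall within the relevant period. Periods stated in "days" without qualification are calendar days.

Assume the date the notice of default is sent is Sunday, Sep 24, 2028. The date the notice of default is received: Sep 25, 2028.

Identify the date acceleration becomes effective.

Feb 27, 2029

The last day of the grace period: Sep 24, 2028 + 30 days = Oct 24, 2028.
The last day of the waiting period: Oct 24, 2028 + 24 days = Nov 17, 2028.
The last day of the consultation period: 5 business days after Friday, Nov 17, 2028, skipping weekends — Nov 20, Nov 21, Nov 22, Nov 23, Nov 24 — lands on Friday, Nov 24, 2028.
The date acceleration becomes effective: Nov 24, 2028 + 95 days = Feb 27, 2029.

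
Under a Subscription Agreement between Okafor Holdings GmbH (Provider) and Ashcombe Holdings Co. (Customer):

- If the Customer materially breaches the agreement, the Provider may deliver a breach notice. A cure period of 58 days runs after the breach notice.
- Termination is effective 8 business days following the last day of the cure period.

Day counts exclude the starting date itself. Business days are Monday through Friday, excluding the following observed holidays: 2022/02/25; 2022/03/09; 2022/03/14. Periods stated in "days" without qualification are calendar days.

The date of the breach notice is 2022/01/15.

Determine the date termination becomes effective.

2022/03/24

The last day of the cure period: 2022/01/15 + 58 days = 2022/03/14.
The date termination becomes effective: 8 business days after Monday, 2022/03/14, skipping weekends — Mar 15, Mar 16, Mar 17, Mar 18, Mar 21, Mar 22, Mar 23, Mar 24 — lands on Thursday, 2022/03/24.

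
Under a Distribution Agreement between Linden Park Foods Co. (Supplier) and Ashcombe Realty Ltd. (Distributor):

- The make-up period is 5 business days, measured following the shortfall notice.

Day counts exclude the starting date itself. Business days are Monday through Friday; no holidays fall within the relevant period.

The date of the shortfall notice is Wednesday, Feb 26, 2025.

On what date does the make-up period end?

From Wednesday, Feb 26, 2025, 5 business days (Feb 27, Feb 28, Mar 3, Mar 4, Mar 5, skipping weekends) brings us to Wednesday, Mar 5, 2025, which is the last day of the make-up period.

Mar 5, 2025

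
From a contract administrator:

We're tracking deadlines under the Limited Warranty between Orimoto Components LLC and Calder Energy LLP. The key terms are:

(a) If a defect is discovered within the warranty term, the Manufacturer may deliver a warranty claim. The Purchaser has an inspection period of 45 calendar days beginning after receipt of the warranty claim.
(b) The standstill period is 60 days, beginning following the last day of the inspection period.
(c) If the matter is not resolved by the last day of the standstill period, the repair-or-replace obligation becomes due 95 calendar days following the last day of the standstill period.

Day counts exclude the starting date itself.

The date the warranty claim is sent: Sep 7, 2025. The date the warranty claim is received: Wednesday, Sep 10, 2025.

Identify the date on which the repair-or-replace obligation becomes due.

Mar 29, 2026

Adding 45 calendar days to Sep 10, 2025 gives Oct 25, 2025, which is the last day of the inspection period.
The last day of the standstill period: 60 calendar days after Oct 25, 2025 is Dec 24, 2025.
The date on which the repair-or-replace obligation becomes due: 95 calendar days after Dec 24, 2025 is Mar 29, 2026.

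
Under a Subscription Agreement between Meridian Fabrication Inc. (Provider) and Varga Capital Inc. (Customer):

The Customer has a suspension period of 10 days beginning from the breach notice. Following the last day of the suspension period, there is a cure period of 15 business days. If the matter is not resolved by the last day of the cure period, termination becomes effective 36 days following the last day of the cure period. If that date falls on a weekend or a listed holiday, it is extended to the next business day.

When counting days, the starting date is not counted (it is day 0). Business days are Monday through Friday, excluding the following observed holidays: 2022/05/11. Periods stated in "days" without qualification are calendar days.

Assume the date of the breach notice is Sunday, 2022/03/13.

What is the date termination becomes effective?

The last day of the suspension period: 2022/03/13 + 10 days = 2022/03/23.
From Wednesday, 2022/03/23, 15 business days (Mar 24, Mar 25, Mar 28, Mar 29, …, Apr 11, Apr 12, Apr 13, skipping weekends) brings us to Wednesday, 2022/04/13, which is the last day of the cure period.
Adding 36 calendar days to 2022/04/13 gives 2022/05/19, which is the date termination becomes effective. 2022/05/19 is a Thursday and is not a listed holiday, so no roll-forward applies.

2022/05/19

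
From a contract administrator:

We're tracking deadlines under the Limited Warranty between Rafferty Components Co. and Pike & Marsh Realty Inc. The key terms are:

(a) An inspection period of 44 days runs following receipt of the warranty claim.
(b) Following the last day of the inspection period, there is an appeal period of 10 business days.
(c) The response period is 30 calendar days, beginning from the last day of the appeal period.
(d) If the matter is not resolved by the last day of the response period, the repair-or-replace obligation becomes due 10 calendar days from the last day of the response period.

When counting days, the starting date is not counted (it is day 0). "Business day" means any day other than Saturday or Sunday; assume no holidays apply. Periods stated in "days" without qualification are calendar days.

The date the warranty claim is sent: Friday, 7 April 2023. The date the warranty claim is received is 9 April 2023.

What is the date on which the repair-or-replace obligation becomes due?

Adding 44 calendar days to 9 April 2023 gives 23 May 2023, which is the last day of the inspection period.
From Tuesday, 23 May 2023, 10 business days (May 24, May 25, May 26, May 29, May 30, May 31, Jun 1, Jun 2, Jun 5, Jun 6, skipping weekends) brings us to Tuesday, 6 June 2023, which is the last day of the appeal period.
The last day of the response period: 30 calendar days after 6 June 2023 is 6 July 2023.
Adding 10 calendar days to 6 July 2023 gives 16 July 2023, which is the date on which the repair-or-replace obligation becomes due.

16 July 2023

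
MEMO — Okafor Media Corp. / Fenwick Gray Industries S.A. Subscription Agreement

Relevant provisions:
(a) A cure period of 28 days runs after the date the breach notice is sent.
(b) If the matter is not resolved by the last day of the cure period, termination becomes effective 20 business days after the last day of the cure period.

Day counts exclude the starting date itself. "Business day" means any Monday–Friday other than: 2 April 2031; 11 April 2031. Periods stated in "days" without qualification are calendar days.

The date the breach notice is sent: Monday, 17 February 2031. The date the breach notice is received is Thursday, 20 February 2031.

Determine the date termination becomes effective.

16 April 2031

The last day of the cure period: 28 calendar days after 17 February 2031 is 17 March 2031.
The date termination becomes effective: counting 20 business days from Monday, 17 March 2031 (Mar 18, Mar 19, Mar 20, Mar 21, …, Apr 14, Apr 15, Apr 16, skipping weekends and the listed holidays on Apr 2, Apr 11) reaches Wednesday, 16 April 2031.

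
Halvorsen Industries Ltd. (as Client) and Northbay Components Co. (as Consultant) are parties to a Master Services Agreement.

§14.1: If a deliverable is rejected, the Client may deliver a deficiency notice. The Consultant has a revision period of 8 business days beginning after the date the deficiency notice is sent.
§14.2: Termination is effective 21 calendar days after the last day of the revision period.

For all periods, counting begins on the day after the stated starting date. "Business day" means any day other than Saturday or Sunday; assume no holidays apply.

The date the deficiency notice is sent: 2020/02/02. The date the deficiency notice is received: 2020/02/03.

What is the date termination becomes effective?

2020/03/04

From Sunday, 2020/02/02, 8 business days (Feb 3, Feb 4, Feb 5, Feb 6, Feb 7, Feb 10, Feb 11, Feb 12, skipping weekends) brings us to Wednesday, 2020/02/12, which is the last day of the revision period.
The date termination becomes effective: 21 calendar days after 2020/02/12 is 2020/03/04.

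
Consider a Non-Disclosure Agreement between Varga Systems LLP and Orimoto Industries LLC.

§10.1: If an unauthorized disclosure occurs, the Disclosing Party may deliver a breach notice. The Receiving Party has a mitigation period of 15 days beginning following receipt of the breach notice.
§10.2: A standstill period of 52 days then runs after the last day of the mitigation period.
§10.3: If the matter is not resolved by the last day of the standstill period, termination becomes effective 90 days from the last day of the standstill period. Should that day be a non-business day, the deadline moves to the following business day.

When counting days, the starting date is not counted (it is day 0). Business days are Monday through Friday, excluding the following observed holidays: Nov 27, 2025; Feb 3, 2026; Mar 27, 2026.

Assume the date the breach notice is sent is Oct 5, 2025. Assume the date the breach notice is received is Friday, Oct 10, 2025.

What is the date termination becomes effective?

Mar 16, 2026

The last day of the mitigation period: Oct 10, 2025 + 15 days = Oct 25, 2025.
The last day of the standstill period: 52 calendar days after Oct 25, 2025 is Dec 16, 2025.
Adding 90 calendar days to Dec 16, 2025 gives Mar 16, 2026, which is the date termination becomes effective. Mar 16, 2026 is a Monday and is not a listed holiday, so no roll-forward applies.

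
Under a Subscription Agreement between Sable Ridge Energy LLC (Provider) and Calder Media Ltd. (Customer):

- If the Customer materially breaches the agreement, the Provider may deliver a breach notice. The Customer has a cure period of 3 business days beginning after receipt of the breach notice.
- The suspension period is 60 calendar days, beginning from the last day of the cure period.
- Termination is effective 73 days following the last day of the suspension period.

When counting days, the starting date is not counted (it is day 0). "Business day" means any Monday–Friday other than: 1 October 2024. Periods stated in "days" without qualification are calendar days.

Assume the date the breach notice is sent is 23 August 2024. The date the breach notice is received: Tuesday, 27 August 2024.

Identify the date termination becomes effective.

10 January 2025

From Tuesday, 27 August 2024, 3 business days (Aug 28, Aug 29, Aug 30, skipping weekends) brings us to Friday, 30 August 2024, which is the last day of the cure period.
Adding 60 calendar days to 30 August 2024 gives 29 October 2024, which is the last day of the suspension period.
The date termination becomes effective: 73 calendar days after 29 October 2024 is 10 January 2025.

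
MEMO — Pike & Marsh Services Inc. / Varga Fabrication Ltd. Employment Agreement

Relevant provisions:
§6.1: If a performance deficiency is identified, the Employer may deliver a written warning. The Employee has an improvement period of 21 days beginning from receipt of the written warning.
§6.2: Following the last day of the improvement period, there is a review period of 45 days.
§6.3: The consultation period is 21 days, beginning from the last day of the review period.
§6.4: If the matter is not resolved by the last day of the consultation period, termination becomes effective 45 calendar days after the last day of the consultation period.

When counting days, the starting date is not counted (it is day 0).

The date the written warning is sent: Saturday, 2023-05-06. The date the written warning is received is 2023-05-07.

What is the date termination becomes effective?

Adding 21 calendar days to 2023-05-07 gives 2023-05-28, which is the last day of the improvement period.
Adding 45 calendar days to 2023-05-28 gives 2023-07-12, which is the last day of the review period.
The last day of the consultation period: 21 calendar days after 2023-07-12 is 2023-08-02.
Adding 45 calendar days to 2023-08-02 gives 2023-09-16, which is the date termination becomes effective.

2023-09-16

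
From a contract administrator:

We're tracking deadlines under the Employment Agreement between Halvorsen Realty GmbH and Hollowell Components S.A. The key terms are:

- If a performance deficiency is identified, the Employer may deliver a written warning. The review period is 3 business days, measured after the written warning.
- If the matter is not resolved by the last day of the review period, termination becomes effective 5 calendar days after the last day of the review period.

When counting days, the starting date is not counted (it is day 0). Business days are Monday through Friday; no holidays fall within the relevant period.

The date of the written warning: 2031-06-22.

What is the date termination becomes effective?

2031-06-30

The last day of the review period: counting 3 business days from Sunday, 2031-06-22 (Jun 23, Jun 24, Jun 25, skipping weekends) reaches Wednesday, 2031-06-25.
Adding 5 calendar days to 2031-06-25 gives 2031-06-30, which is the date termination becomes effective.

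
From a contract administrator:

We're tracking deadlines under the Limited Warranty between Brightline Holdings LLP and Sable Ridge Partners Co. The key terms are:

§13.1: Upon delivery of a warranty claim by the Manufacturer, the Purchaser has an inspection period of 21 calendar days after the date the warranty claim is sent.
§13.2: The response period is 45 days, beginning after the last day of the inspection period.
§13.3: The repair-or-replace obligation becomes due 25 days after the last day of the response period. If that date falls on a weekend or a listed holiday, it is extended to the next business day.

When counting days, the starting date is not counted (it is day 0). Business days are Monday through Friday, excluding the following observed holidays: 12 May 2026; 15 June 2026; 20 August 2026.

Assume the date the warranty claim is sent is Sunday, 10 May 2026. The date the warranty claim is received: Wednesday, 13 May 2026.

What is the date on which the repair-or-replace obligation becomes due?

The last day of the inspection period: 21 calendar days after 10 May 2026 is 31 May 2026.
The last day of the response period: 31 May 2026 + 45 days = 15 July 2026.
The date on which the repair-or-replace obligation becomes due: 15 July 2026 + 25 days = 9 August 2026. That falls on a Sunday, so it rolls to the next business day, Monday, 10 August 2026.

10 August 2026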